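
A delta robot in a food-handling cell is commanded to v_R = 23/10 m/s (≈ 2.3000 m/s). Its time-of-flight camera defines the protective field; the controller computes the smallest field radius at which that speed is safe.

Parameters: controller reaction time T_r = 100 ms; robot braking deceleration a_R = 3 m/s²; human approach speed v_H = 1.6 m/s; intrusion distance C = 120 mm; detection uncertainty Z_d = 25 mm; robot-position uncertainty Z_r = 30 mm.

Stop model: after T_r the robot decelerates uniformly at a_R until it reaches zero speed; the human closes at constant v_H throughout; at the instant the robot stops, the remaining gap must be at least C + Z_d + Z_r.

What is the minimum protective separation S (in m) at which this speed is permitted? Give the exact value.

S_min = 401/150 m = 2.6733 m

stop time T_s = (23/10)/3 = 0.7667 s
reaction-phase robot travel = 2.3000·0.1000 = 0.2300 m
braking distance = 2.3000²/(2·3.0000) = 0.8817 m
human over T_r+T_s: 1.6000·(0.1000+0.7667) = 1.3867 m
C+Z_d+Z_r = 0.1200+0.0250+0.0300 = 0.1750 m
S_min ≈ 0.2300+0.8817+1.3867+0.1750  ⇒  S_min = 401/150 m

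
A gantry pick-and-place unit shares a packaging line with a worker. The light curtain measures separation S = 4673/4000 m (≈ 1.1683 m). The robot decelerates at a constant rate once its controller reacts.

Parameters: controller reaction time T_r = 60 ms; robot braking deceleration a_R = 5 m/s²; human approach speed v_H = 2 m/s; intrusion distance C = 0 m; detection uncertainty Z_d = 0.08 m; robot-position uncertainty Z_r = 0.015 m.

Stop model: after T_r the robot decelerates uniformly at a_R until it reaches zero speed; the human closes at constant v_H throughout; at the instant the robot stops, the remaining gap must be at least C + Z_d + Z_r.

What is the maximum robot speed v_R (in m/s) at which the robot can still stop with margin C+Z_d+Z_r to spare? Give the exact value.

v_R_max = 31/20 m/s = 1.5500 m/s

at the boundary: (1/10)·v² + (23/50)·v + (-3813/4000) = 0
  disc = (23/50)² − 4·(1/10)·(-3813/4000) = 5929/10000 ; √disc = 77/100
  v_R = (−(23/50) + 77/100) / (2·(1/10)) = 31/20 m/s
check:
stop time T_s = (31/20)/5 = 0.3100 s
robot covers v_R·T_r = 1.5500·0.0600 = 0.0930 m before braking
robot under decel: 1.5500²/(2·5.0000) = 0.2402 m
person approaches 2.0000·(0.0600+0.3100) = 0.7400 m
C+Z_d+Z_r = 0.0000+0.0800+0.0150 = 0.0950 m
sum ≈ 0.0930+0.2402+0.7400+0.0950 ≈ 1.1683 m = S ✓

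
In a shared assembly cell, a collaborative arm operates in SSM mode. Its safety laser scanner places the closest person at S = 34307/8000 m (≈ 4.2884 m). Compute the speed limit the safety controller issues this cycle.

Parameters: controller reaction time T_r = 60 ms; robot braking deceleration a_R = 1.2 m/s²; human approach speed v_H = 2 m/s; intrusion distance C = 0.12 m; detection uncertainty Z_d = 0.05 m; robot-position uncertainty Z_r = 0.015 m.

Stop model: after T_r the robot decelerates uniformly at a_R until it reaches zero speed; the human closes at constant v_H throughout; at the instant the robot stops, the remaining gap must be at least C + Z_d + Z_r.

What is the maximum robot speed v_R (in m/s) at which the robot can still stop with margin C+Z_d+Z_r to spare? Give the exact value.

v_R_max = 33/20 m/s = 1.6500 m/s

quadratic (5/12)·v² + (259/150)·v + (-31867/8000) = 0
  disc = (259/150)² − 4·(5/12)·(-31867/8000) = 3463321/360000 ; √disc = 1861/600
  v_R = (−(259/150) + 1861/600) / (2·(5/12)) = 33/20 m/s
check:
T_s = v_R/a_R = (33/20)/(6/5) = 1.3750 s
robot covers v_R·T_r = 1.6500·0.0600 = 0.0990 m before braking
braking distance = 1.6500²/(2·1.2000) = 1.1344 m
person approaches 2.0000·(0.0600+1.3750) = 2.8700 m
residual clearance needed = 0.1200+0.0500+0.0150 = 0.1850 m
sum ≈ 0.0990+1.1344+2.8700+0.1850 ≈ 4.2884 m = S ✓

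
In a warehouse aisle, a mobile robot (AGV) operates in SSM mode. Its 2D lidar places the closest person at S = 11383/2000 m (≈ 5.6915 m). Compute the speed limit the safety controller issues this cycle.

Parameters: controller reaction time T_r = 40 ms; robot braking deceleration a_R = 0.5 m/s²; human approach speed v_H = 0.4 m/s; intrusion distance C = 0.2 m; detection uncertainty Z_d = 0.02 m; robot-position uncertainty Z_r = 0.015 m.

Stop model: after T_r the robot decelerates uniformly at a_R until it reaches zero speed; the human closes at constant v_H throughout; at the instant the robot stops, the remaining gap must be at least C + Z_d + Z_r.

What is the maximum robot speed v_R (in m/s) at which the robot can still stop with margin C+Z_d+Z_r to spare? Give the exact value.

v_R_max = 39/20 m/s = 1.9500 m/s

quadratic (1)·v² + (21/25)·v + (-10881/2000) = 0
  disc = (21/25)² − 4·(1)·(-10881/2000) = 56169/2500 ; √disc = 237/50
  v_R = (−(21/25) + 237/50) / (2·(1)) = 39/20 m/s
check:
stop time T_s = (39/20)/(1/2) = 3.9000 s
reaction-phase robot travel = 1.9500·0.0400 = 0.0780 m
robot under decel: 1.9500²/(2·0.5000) = 3.8025 m
human over T_r+T_s: 0.4000·(0.0400+3.9000) = 1.5760 m
C+Z_d+Z_r = 0.2000+0.0200+0.0150 = 0.2350 m
sum ≈ 0.0780+3.8025+1.5760+0.2350 ≈ 5.6915 m = S ✓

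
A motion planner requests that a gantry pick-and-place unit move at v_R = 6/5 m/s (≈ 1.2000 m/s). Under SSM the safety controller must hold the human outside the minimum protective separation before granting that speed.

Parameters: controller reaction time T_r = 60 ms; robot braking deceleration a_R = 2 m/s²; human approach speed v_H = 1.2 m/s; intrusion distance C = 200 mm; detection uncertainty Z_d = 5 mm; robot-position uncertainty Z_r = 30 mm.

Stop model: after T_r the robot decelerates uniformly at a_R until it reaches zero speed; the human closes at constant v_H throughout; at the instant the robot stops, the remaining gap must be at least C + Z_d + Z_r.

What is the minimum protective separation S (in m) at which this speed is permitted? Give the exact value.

S_min = 1459/1000 m = 1.4590 m

stop time T_s = (6/5)/2 = 0.6000 s
reaction-phase robot travel = 1.2000·0.0600 = 0.0720 m
braking distance = 1.2000²/(2·2.0000) = 0.3600 m
person approaches 1.2000·(0.0600+0.6000) = 0.7920 m
C+Z_d+Z_r = 0.2000+0.0050+0.0300 = 0.2350 m
S_min ≈ 0.0720+0.3600+0.7920+0.2350  ⇒  S_min = 1459/1000 m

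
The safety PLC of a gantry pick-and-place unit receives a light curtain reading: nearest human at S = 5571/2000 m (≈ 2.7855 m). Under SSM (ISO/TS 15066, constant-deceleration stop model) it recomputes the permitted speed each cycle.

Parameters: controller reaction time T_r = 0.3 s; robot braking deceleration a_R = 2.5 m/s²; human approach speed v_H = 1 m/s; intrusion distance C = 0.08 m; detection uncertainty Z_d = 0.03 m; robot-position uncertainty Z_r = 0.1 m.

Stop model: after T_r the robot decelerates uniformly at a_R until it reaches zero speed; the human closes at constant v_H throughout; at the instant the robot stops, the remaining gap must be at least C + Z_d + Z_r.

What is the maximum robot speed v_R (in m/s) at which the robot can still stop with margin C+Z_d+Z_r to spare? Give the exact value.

quadratic (1/5)·v² + (7/10)·v + (-4551/2000) = 0
  disc = (7/10)² − 4·(1/5)·(-4551/2000) = 1444/625 ; √disc = 38/25
  v_R = (−(7/10) + 38/25) / (2·(1/5)) = 41/20 m/s
check:
T_s = v_R/a_R = (41/20)/(5/2) = 0.8200 s
reaction-phase robot travel = 2.0500·0.3000 = 0.6150 m
braking distance = 2.0500²/(2·2.5000) = 0.8405 m
human closes 1.0000·1.1200 = 1.1200 m
C+Z_d+Z_r = 0.0800+0.0300+0.1000 = 0.2100 m
sum ≈ 0.6150+0.8405+1.1200+0.2100 ≈ 2.7855 m = S ✓

v_R_max = 41/20 m/s = 2.0500 m/s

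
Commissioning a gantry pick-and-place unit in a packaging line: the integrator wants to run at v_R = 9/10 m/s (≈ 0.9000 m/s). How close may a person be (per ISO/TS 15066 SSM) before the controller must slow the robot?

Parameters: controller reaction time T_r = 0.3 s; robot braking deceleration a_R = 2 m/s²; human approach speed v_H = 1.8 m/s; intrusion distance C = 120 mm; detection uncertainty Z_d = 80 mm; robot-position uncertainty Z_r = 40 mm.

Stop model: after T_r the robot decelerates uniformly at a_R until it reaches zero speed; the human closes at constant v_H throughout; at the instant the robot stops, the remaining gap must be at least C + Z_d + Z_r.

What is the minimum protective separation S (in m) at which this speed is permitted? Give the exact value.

braking lasts T_s = (9/10)/2 = 0.4500 s
robot covers v_R·T_r = 0.9000·0.3000 = 0.2700 m before braking
robot covers 0.9000·0.4500 − ½·2.0000·0.4500² = 0.2025 m while stopping
human over T_r+T_s: 1.8000·(0.3000+0.4500) = 1.3500 m
residual clearance needed = 0.1200+0.0800+0.0400 = 0.2400 m
S_min ≈ 0.2700+0.2025+1.3500+0.2400  ⇒  S_min = 33/16 m

S_min = 33/16 m = 2.0625 m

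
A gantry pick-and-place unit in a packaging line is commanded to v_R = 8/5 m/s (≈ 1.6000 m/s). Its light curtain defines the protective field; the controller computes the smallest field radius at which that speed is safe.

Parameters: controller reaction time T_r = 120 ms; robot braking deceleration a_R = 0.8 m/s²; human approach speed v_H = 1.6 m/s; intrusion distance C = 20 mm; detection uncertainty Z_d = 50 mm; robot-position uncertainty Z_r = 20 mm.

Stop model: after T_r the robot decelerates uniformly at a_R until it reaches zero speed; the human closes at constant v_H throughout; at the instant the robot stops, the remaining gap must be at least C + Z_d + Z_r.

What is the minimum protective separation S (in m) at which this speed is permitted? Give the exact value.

S_min = 2637/500 m = 5.2740 m

T_s = v_R/a_R = (8/5)/(4/5) = 2.0000 s
reaction-phase robot travel = 1.6000·0.1200 = 0.1920 m
robot under decel: 1.6000²/(2·0.8000) = 1.6000 m
person approaches 1.6000·(0.1200+2.0000) = 3.3920 m
residual clearance needed = 0.0200+0.0500+0.0200 = 0.0900 m
S_min ≈ 0.1920+1.6000+3.3920+0.0900  ⇒  S_min = 2637/500 m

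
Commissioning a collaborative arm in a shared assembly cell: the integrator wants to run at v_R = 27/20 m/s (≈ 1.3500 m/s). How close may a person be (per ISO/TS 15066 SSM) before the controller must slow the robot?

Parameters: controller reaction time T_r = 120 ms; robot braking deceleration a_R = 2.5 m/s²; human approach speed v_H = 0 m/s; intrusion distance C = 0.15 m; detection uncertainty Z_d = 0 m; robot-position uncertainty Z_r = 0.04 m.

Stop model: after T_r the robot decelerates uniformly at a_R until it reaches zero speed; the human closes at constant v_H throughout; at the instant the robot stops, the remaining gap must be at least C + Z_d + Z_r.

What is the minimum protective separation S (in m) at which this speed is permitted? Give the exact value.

S_min = 1433/2000 m = 0.7165 m

braking lasts T_s = (27/20)/(5/2) = 0.5400 s
reaction-phase robot travel = 1.3500·0.1200 = 0.1620 m
robot covers 1.3500·0.5400 − ½·2.5000·0.5400² = 0.3645 m while stopping
human closes 0.0000·0.6600 = 0.0000 m
C+Z_d+Z_r = 0.1500+0.0000+0.0400 = 0.1900 m
S_min ≈ 0.1620+0.3645+0.0000+0.1900  ⇒  S_min = 1433/2000 m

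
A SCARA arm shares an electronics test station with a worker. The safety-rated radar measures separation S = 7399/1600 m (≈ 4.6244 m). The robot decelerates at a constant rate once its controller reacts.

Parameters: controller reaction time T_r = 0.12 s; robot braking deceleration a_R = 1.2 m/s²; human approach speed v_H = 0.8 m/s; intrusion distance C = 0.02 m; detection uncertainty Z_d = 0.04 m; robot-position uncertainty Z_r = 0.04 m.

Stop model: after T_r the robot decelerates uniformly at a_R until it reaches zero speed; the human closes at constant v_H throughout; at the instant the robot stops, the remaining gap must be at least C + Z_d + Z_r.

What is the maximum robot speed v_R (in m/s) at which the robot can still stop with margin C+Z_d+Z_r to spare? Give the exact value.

quadratic (5/12)·v² + (59/75)·v + (-35427/8000) = 0
  disc = (59/75)² − 4·(5/12)·(-35427/8000) = 2879809/360000 ; √disc = 1697/600
  v_R = (−(59/75) + 1697/600) / (2·(5/12)) = 49/20 m/s
check:
T_s = v_R/a_R = (49/20)/(6/5) = 2.0417 s
reaction-phase robot travel = 2.4500·0.1200 = 0.2940 m
braking distance = 2.4500²/(2·1.2000) = 2.5010 m
human closes 0.8000·2.1617 = 1.7293 m
residual clearance needed = 0.0200+0.0400+0.0400 = 0.1000 m
sum ≈ 0.2940+2.5010+1.7293+0.1000 ≈ 4.6244 m = S ✓

v_R_max = 49/20 m/s = 2.4500 m/s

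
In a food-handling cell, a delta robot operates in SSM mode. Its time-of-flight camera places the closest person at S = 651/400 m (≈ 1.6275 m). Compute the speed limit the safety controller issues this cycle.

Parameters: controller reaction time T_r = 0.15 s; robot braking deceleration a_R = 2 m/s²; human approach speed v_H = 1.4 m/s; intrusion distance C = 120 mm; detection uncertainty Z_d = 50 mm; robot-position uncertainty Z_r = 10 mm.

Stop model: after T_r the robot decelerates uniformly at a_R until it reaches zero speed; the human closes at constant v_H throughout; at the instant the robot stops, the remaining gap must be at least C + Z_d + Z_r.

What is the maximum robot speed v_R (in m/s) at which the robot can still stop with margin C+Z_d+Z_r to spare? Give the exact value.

collect terms ⇒ (1/4)·v_R² + (17/20)·v_R + (-99/80) = 0
  disc = (17/20)² − 4·(1/4)·(-99/80) = 49/25 ; √disc = 7/5
  v_R = (−(17/20) + 7/5) / (2·(1/4)) = 11/10 m/s
check:
T_s = v_R/a_R = (11/10)/2 = 0.5500 s
reaction-phase robot travel = 1.1000·0.1500 = 0.1650 m
braking distance = 1.1000²/(2·2.0000) = 0.3025 m
person approaches 1.4000·(0.1500+0.5500) = 0.9800 m
residual clearance needed = 0.1200+0.0500+0.0100 = 0.1800 m
sum ≈ 0.1650+0.3025+0.9800+0.1800 ≈ 1.6275 m = S ✓

v_R_max = 11/10 m/s = 1.1000 m/s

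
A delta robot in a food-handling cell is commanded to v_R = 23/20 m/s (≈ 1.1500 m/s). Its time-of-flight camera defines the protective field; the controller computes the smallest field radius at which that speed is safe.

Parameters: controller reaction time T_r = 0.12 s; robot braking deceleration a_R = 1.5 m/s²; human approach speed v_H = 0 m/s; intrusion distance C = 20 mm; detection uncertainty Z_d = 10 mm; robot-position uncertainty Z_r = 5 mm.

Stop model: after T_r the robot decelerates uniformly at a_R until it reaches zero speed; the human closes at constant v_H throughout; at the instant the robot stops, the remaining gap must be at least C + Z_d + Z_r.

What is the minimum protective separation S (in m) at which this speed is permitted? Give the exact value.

T_s = v_R/a_R = (23/20)/(3/2) = 0.7667 s
reaction-phase robot travel = 1.1500·0.1200 = 0.1380 m
robot under decel: 1.1500²/(2·1.5000) = 0.4408 m
human closes 0.0000·0.8867 = 0.0000 m
margins: 0.0200+0.0100+0.0050 = 0.0350 m
S_min ≈ 0.1380+0.4408+0.0000+0.0350  ⇒  S_min = 3683/6000 m

S_min = 3683/6000 m = 0.6138 m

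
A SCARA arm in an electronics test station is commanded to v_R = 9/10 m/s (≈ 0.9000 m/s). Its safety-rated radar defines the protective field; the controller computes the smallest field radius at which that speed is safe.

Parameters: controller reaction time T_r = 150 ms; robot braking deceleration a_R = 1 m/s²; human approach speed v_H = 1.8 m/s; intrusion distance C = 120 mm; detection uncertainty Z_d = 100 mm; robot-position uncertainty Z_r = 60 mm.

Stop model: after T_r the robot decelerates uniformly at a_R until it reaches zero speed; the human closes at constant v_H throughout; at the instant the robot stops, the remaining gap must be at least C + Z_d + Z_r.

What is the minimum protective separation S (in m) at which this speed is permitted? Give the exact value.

stop time T_s = (9/10)/1 = 0.9000 s
reaction-phase robot travel = 0.9000·0.1500 = 0.1350 m
braking distance = 0.9000²/(2·1.0000) = 0.4050 m
human over T_r+T_s: 1.8000·(0.1500+0.9000) = 1.8900 m
C+Z_d+Z_r = 0.1200+0.1000+0.0600 = 0.2800 m
S_min ≈ 0.1350+0.4050+1.8900+0.2800  ⇒  S_min = 271/100 m

S_min = 271/100 m = 2.7100 m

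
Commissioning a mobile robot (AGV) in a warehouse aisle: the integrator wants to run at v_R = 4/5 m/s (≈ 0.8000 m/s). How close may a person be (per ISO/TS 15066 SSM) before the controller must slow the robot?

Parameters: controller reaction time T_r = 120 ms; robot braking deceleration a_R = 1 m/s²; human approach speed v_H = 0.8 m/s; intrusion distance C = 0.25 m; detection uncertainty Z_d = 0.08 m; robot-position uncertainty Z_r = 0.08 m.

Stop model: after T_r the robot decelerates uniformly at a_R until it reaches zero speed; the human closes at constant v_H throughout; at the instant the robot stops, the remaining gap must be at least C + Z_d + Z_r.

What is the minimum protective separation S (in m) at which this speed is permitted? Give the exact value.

T_s = v_R/a_R = (4/5)/1 = 0.8000 s
robot covers v_R·T_r = 0.8000·0.1200 = 0.0960 m before braking
robot under decel: 0.8000²/(2·1.0000) = 0.3200 m
human over T_r+T_s: 0.8000·(0.1200+0.8000) = 0.7360 m
C+Z_d+Z_r = 0.2500+0.0800+0.0800 = 0.4100 m
S_min ≈ 0.0960+0.3200+0.7360+0.4100  ⇒  S_min = 781/500 m

S_min = 781/500 m = 1.5620 m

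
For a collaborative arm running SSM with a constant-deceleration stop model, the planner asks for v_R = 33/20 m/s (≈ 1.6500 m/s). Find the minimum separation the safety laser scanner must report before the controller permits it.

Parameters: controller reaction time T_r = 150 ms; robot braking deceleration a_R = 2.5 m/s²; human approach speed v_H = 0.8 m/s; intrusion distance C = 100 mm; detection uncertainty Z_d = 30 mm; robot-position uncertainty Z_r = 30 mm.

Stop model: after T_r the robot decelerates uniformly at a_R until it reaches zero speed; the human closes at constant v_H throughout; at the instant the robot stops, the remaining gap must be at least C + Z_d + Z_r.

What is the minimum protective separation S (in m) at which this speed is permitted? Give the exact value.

S_min = 8/5 m = 1.6000 m

stop time T_s = (33/20)/(5/2) = 0.6600 s
robot covers v_R·T_r = 1.6500·0.1500 = 0.2475 m before braking
robot covers 1.6500·0.6600 − ½·2.5000·0.6600² = 0.5445 m while stopping
human closes 0.8000·0.8100 = 0.6480 m
residual clearance needed = 0.1000+0.0300+0.0300 = 0.1600 m
S_min ≈ 0.2475+0.5445+0.6480+0.1600  ⇒  S_min = 8/5 m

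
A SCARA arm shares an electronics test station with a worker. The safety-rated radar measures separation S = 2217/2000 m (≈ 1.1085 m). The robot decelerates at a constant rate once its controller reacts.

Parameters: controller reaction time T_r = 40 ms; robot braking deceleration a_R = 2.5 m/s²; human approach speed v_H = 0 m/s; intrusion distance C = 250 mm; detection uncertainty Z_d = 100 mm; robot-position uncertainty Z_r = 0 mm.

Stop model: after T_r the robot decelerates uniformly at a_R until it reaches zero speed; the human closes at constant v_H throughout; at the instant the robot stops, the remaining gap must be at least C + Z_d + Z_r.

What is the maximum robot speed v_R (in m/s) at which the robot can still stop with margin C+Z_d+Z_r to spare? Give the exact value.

quadratic (1/5)·v² + (1/25)·v + (-1517/2000) = 0
  disc = (1/25)² − 4·(1/5)·(-1517/2000) = 1521/2500 ; √disc = 39/50
  v_R = (−(1/25) + 39/50) / (2·(1/5)) = 37/20 m/s
check:
T_s = v_R/a_R = (37/20)/(5/2) = 0.7400 s
reaction-phase robot travel = 1.8500·0.0400 = 0.0740 m
braking distance = 1.8500²/(2·2.5000) = 0.6845 m
person approaches 0.0000·(0.0400+0.7400) = 0.0000 m
C+Z_d+Z_r = 0.2500+0.1000+0.0000 = 0.3500 m
sum ≈ 0.0740+0.6845+0.0000+0.3500 ≈ 1.1085 m = S ✓

v_R_max = 37/20 m/s = 1.8500 m/s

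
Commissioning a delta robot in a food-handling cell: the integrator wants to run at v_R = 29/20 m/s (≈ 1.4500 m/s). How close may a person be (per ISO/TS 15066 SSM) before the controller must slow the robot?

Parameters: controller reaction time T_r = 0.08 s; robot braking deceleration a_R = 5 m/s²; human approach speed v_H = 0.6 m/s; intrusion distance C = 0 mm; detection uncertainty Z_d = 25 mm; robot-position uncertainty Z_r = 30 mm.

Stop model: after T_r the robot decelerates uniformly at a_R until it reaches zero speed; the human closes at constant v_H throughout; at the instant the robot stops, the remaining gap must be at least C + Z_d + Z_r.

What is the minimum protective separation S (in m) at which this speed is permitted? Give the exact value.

S_min = 2413/4000 m = 0.6032 m

T_s = v_R/a_R = (29/20)/5 = 0.2900 s
robot in T_r: 1.4500·0.0800 = 0.1160 m
robot under decel: 1.4500²/(2·5.0000) = 0.2102 m
person approaches 0.6000·(0.0800+0.2900) = 0.2220 m
C+Z_d+Z_r = 0.0000+0.0250+0.0300 = 0.0550 m
S_min ≈ 0.1160+0.2102+0.2220+0.0550  ⇒  S_min = 2413/4000 m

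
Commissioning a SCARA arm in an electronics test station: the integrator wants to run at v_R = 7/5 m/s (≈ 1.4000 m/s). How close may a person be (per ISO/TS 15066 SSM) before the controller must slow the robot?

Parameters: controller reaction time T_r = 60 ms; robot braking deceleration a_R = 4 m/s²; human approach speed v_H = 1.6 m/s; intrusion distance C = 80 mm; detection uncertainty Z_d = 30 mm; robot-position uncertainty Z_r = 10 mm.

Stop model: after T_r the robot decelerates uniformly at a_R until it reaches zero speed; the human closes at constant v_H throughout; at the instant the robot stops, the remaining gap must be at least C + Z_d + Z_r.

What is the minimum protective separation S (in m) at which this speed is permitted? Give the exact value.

T_s = v_R/a_R = (7/5)/4 = 0.3500 s
robot in T_r: 1.4000·0.0600 = 0.0840 m
robot covers 1.4000·0.3500 − ½·4.0000·0.3500² = 0.2450 m while stopping
human over T_r+T_s: 1.6000·(0.0600+0.3500) = 0.6560 m
margins: 0.0800+0.0300+0.0100 = 0.1200 m
S_min ≈ 0.0840+0.2450+0.6560+0.1200  ⇒  S_min = 221/200 m

S_min = 221/200 m = 1.1050 m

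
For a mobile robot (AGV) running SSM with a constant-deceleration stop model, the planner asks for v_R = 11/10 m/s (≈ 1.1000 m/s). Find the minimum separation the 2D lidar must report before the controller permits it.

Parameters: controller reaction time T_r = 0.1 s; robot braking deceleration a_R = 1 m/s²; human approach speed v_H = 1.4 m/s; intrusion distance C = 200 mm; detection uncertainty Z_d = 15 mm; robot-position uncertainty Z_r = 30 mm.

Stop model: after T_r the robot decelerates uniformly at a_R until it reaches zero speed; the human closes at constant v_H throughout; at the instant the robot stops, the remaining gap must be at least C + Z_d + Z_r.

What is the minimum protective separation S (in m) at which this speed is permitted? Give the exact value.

S_min = 66/25 m = 2.6400 m

T_s = v_R/a_R = (11/10)/1 = 1.1000 s
robot in T_r: 1.1000·0.1000 = 0.1100 m
robot covers 1.1000·1.1000 − ½·1.0000·1.1000² = 0.6050 m while stopping
human over T_r+T_s: 1.4000·(0.1000+1.1000) = 1.6800 m
residual clearance needed = 0.2000+0.0150+0.0300 = 0.2450 m
S_min ≈ 0.1100+0.6050+1.6800+0.2450  ⇒  S_min = 66/25 m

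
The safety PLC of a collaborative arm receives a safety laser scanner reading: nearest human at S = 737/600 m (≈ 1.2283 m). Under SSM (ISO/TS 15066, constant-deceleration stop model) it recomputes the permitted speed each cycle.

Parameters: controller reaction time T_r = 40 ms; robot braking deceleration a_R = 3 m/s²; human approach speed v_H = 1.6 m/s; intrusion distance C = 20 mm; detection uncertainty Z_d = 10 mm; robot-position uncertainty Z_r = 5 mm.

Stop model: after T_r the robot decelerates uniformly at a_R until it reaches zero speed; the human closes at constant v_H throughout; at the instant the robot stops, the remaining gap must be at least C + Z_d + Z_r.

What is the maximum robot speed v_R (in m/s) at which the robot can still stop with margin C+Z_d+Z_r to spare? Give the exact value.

v_R_max = 7/5 m/s = 1.4000 m/s

at the boundary: (1/6)·v² + (43/75)·v + (-847/750) = 0
  disc = (43/75)² − 4·(1/6)·(-847/750) = 676/625 ; √disc = 26/25
  v_R = (−(43/75) + 26/25) / (2·(1/6)) = 7/5 m/s
check:
braking lasts T_s = (7/5)/3 = 0.4667 s
reaction-phase robot travel = 1.4000·0.0400 = 0.0560 m
robot under decel: 1.4000²/(2·3.0000) = 0.3267 m
human closes 1.6000·0.5067 = 0.8107 m
residual clearance needed = 0.0200+0.0100+0.0050 = 0.0350 m
sum ≈ 0.0560+0.3267+0.8107+0.0350 ≈ 1.2283 m = S ✓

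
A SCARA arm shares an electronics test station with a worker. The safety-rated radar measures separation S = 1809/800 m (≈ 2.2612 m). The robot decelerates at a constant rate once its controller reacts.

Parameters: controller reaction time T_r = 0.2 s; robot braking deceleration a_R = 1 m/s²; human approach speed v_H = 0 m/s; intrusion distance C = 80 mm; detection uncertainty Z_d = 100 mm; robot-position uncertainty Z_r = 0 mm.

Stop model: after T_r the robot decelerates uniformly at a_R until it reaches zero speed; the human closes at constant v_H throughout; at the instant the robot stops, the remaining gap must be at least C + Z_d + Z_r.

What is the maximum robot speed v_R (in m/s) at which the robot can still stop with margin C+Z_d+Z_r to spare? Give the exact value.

collect terms ⇒ (1/2)·v_R² + (1/5)·v_R + (-333/160) = 0
  disc = (1/5)² − 4·(1/2)·(-333/160) = 1681/400 ; √disc = 41/20
  v_R = (−(1/5) + 41/20) / (2·(1/2)) = 37/20 m/s
check:
stop time T_s = (37/20)/1 = 1.8500 s
reaction-phase robot travel = 1.8500·0.2000 = 0.3700 m
robot covers 1.8500·1.8500 − ½·1.0000·1.8500² = 1.7112 m while stopping
human closes 0.0000·2.0500 = 0.0000 m
C+Z_d+Z_r = 0.0800+0.1000+0.0000 = 0.1800 m
sum ≈ 0.3700+1.7112+0.0000+0.1800 ≈ 2.2612 m = S ✓

v_R_max = 37/20 m/s = 1.8500 m/s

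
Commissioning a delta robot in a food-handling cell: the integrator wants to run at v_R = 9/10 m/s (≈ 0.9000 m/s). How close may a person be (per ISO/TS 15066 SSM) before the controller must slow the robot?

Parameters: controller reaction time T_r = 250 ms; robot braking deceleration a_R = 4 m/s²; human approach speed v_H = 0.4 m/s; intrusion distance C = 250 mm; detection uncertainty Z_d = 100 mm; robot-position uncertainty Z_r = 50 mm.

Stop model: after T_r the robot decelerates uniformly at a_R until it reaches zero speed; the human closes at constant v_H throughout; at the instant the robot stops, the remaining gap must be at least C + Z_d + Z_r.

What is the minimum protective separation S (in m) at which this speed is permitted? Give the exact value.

S_min = 733/800 m = 0.9163 m

stop time T_s = (9/10)/4 = 0.2250 s
robot covers v_R·T_r = 0.9000·0.2500 = 0.2250 m before braking
robot covers 0.9000·0.2250 − ½·4.0000·0.2250² = 0.1013 m while stopping
human over T_r+T_s: 0.4000·(0.2500+0.2250) = 0.1900 m
residual clearance needed = 0.2500+0.1000+0.0500 = 0.4000 m
S_min ≈ 0.2250+0.1013+0.1900+0.4000  ⇒  S_min = 733/800 m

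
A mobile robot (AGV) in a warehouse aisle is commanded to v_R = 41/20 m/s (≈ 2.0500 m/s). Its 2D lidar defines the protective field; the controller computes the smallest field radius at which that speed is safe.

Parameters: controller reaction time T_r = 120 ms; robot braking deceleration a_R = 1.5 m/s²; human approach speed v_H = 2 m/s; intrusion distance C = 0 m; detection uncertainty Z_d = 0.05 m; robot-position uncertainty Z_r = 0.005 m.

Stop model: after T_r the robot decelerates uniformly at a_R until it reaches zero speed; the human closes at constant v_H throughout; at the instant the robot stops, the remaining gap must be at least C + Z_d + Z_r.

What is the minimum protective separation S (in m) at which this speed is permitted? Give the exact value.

stop time T_s = (41/20)/(3/2) = 1.3667 s
robot in T_r: 2.0500·0.1200 = 0.2460 m
robot under decel: 2.0500²/(2·1.5000) = 1.4008 m
human over T_r+T_s: 2.0000·(0.1200+1.3667) = 2.9733 m
residual clearance needed = 0.0000+0.0500+0.0050 = 0.0550 m
S_min ≈ 0.2460+1.4008+2.9733+0.0550  ⇒  S_min = 28051/6000 m

S_min = 28051/6000 m = 4.6752 m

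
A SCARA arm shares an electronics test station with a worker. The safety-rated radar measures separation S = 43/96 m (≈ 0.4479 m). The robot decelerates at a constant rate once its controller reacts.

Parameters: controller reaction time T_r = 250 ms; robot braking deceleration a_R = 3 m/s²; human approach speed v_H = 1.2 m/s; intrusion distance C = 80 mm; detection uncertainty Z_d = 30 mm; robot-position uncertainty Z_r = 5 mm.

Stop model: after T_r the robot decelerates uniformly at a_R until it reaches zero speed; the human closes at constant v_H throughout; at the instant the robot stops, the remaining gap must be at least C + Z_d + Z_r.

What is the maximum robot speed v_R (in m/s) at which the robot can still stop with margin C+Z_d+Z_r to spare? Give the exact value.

v_R_max = 1/20 m/s = 0.0500 m/s

collect terms ⇒ (1/6)·v_R² + (13/20)·v_R + (-79/2400) = 0
  disc = (13/20)² − 4·(1/6)·(-79/2400) = 4/9 ; √disc = 2/3
  v_R = (−(13/20) + 2/3) / (2·(1/6)) = 1/20 m/s
check:
T_s = v_R/a_R = (1/20)/3 = 0.0167 s
robot covers v_R·T_r = 0.0500·0.2500 = 0.0125 m before braking
robot covers 0.0500·0.0167 − ½·3.0000·0.0167² = 0.0004 m while stopping
human over T_r+T_s: 1.2000·(0.2500+0.0167) = 0.3200 m
C+Z_d+Z_r = 0.0800+0.0300+0.0050 = 0.1150 m
sum ≈ 0.0125+0.0004+0.3200+0.1150 ≈ 0.4479 m = S ✓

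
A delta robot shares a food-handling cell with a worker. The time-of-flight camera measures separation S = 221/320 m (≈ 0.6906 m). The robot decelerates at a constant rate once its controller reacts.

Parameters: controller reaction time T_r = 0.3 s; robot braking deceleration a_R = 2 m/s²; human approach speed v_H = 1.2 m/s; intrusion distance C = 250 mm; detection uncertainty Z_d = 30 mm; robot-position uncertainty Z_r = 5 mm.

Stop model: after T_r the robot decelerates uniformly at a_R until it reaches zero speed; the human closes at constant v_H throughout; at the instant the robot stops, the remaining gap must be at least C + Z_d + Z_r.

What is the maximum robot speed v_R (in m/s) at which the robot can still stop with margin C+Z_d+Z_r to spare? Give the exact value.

at the boundary: (1/4)·v² + (9/10)·v + (-73/1600) = 0
  disc = (9/10)² − 4·(1/4)·(-73/1600) = 1369/1600 ; √disc = 37/40
  v_R = (−(9/10) + 37/40) / (2·(1/4)) = 1/20 m/s
check:
T_s = v_R/a_R = (1/20)/2 = 0.0250 s
robot covers v_R·T_r = 0.0500·0.3000 = 0.0150 m before braking
robot under decel: 0.0500²/(2·2.0000) = 0.0006 m
person approaches 1.2000·(0.3000+0.0250) = 0.3900 m
C+Z_d+Z_r = 0.2500+0.0300+0.0050 = 0.2850 m
sum ≈ 0.0150+0.0006+0.3900+0.2850 ≈ 0.6906 m = S ✓

v_R_max = 1/20 m/s = 0.0500 m/s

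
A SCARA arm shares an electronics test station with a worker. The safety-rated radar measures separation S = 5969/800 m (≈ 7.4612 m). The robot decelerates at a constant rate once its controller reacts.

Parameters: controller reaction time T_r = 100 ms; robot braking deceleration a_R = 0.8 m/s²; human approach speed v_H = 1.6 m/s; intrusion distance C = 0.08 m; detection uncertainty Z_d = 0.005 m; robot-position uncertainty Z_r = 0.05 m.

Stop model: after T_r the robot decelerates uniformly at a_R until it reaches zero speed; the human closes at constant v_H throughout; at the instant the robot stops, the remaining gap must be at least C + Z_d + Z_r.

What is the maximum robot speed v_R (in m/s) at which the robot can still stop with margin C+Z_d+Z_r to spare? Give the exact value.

v_R_max = 21/10 m/s = 2.1000 m/s

collect terms ⇒ (5/8)·v_R² + (21/10)·v_R + (-5733/800) = 0
  disc = (21/10)² − 4·(5/8)·(-5733/800) = 35721/1600 ; √disc = 189/40
  v_R = (−(21/10) + 189/40) / (2·(5/8)) = 21/10 m/s
check:
T_s = v_R/a_R = (21/10)/(4/5) = 2.6250 s
robot in T_r: 2.1000·0.1000 = 0.2100 m
robot under decel: 2.1000²/(2·0.8000) = 2.7563 m
human closes 1.6000·2.7250 = 4.3600 m
C+Z_d+Z_r = 0.0800+0.0050+0.0500 = 0.1350 m
sum ≈ 0.2100+2.7563+4.3600+0.1350 ≈ 7.4612 m = S ✓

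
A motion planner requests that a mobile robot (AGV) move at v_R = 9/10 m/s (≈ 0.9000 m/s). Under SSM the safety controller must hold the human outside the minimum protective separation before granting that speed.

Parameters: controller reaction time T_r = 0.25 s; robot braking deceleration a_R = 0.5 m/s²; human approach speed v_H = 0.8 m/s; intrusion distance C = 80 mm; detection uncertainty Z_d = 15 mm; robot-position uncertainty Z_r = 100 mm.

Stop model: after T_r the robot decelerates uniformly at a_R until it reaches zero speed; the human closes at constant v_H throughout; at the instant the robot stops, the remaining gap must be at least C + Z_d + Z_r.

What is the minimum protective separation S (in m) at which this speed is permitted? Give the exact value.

S_min = 287/100 m = 2.8700 m

stop time T_s = (9/10)/(1/2) = 1.8000 s
robot in T_r: 0.9000·0.2500 = 0.2250 m
robot under decel: 0.9000²/(2·0.5000) = 0.8100 m
person approaches 0.8000·(0.2500+1.8000) = 1.6400 m
C+Z_d+Z_r = 0.0800+0.0150+0.1000 = 0.1950 m
S_min ≈ 0.2250+0.8100+1.6400+0.1950  ⇒  S_min = 287/100 m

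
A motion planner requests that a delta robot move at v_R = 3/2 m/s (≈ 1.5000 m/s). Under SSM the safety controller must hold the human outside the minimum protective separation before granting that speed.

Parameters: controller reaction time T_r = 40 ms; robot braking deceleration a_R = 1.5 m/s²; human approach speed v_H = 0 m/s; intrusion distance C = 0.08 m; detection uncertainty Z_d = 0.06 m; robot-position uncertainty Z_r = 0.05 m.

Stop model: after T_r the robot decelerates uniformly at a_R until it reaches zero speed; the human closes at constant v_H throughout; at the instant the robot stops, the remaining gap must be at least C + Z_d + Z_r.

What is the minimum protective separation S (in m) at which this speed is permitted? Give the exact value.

stop time T_s = (3/2)/(3/2) = 1.0000 s
robot covers v_R·T_r = 1.5000·0.0400 = 0.0600 m before braking
robot covers 1.5000·1.0000 − ½·1.5000·1.0000² = 0.7500 m while stopping
person approaches 0.0000·(0.0400+1.0000) = 0.0000 m
residual clearance needed = 0.0800+0.0600+0.0500 = 0.1900 m
S_min ≈ 0.0600+0.7500+0.0000+0.1900  ⇒  S_min = 1 m

S_min = 1 m = 1.0000 m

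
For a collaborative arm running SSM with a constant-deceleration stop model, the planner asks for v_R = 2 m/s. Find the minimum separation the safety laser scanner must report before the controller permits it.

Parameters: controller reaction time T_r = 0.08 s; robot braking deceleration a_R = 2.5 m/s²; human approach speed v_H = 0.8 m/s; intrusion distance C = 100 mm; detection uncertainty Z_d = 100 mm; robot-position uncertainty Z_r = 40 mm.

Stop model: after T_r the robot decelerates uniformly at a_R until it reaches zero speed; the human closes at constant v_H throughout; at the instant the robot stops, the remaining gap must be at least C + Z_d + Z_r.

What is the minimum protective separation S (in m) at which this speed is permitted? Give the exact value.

braking lasts T_s = 2/(5/2) = 0.8000 s
robot in T_r: 2.0000·0.0800 = 0.1600 m
robot under decel: 2.0000²/(2·2.5000) = 0.8000 m
person approaches 0.8000·(0.0800+0.8000) = 0.7040 m
C+Z_d+Z_r = 0.1000+0.1000+0.0400 = 0.2400 m
S_min ≈ 0.1600+0.8000+0.7040+0.2400  ⇒  S_min = 238/125 m

S_min = 238/125 m = 1.9040 m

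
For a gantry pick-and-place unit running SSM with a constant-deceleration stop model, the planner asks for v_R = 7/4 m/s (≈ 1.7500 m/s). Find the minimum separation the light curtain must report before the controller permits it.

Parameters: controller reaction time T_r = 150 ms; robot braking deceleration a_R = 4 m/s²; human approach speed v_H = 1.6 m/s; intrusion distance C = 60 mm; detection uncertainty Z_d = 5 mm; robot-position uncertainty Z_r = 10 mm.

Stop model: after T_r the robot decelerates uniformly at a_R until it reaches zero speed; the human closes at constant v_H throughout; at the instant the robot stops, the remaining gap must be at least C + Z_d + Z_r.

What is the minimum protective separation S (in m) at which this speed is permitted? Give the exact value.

S_min = 5313/3200 m = 1.6603 m

braking lasts T_s = (7/4)/4 = 0.4375 s
robot covers v_R·T_r = 1.7500·0.1500 = 0.2625 m before braking
braking distance = 1.7500²/(2·4.0000) = 0.3828 m
person approaches 1.6000·(0.1500+0.4375) = 0.9400 m
residual clearance needed = 0.0600+0.0050+0.0100 = 0.0750 m
S_min ≈ 0.2625+0.3828+0.9400+0.0750  ⇒  S_min = 5313/3200 m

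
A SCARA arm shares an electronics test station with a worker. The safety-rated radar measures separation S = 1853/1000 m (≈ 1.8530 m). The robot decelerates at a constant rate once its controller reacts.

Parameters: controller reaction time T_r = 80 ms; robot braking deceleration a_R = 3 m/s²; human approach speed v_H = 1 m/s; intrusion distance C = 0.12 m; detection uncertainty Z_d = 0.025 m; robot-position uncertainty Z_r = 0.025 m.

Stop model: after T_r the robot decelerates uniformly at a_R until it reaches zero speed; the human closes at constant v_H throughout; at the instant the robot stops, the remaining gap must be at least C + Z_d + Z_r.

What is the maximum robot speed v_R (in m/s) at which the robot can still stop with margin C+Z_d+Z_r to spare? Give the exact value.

at the boundary: (1/6)·v² + (31/75)·v + (-1603/1000) = 0
  disc = (31/75)² − 4·(1/6)·(-1603/1000) = 27889/22500 ; √disc = 167/150
  v_R = (−(31/75) + 167/150) / (2·(1/6)) = 21/10 m/s
check:
braking lasts T_s = (21/10)/3 = 0.7000 s
robot in T_r: 2.1000·0.0800 = 0.1680 m
robot covers 2.1000·0.7000 − ½·3.0000·0.7000² = 0.7350 m while stopping
human closes 1.0000·0.7800 = 0.7800 m
C+Z_d+Z_r = 0.1200+0.0250+0.0250 = 0.1700 m
sum ≈ 0.1680+0.7350+0.7800+0.1700 ≈ 1.8530 m = S ✓

v_R_max = 21/10 m/s = 2.1000 m/s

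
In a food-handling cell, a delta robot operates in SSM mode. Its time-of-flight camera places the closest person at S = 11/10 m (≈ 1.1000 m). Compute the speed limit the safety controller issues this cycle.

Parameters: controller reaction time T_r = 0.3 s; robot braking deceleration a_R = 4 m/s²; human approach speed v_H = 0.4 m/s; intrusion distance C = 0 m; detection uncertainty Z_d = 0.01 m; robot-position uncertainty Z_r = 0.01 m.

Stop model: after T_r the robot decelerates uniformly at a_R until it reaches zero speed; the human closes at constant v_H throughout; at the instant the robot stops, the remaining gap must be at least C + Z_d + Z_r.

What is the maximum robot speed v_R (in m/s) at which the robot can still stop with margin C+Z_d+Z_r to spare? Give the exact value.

at the boundary: (1/8)·v² + (2/5)·v + (-24/25) = 0
  disc = (2/5)² − 4·(1/8)·(-24/25) = 16/25 ; √disc = 4/5
  v_R = (−(2/5) + 4/5) / (2·(1/8)) = 8/5 m/s
check:
stop time T_s = (8/5)/4 = 0.4000 s
reaction-phase robot travel = 1.6000·0.3000 = 0.4800 m
robot covers 1.6000·0.4000 − ½·4.0000·0.4000² = 0.3200 m while stopping
human closes 0.4000·0.7000 = 0.2800 m
C+Z_d+Z_r = 0.0000+0.0100+0.0100 = 0.0200 m
sum ≈ 0.4800+0.3200+0.2800+0.0200 ≈ 1.1000 m = S ✓

v_R_max = 8/5 m/s = 1.6000 m/s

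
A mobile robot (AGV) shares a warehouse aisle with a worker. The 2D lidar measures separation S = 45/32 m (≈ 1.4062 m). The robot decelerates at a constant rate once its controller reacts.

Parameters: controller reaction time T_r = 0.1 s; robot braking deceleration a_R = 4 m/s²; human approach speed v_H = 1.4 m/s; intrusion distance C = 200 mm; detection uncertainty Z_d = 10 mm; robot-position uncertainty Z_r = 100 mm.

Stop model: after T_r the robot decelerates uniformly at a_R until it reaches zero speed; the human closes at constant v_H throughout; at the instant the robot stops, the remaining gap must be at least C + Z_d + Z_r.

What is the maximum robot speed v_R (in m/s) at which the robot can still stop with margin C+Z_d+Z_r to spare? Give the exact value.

v_R_max = 3/2 m/s = 1.5000 m/s

collect terms ⇒ (1/8)·v_R² + (9/20)·v_R + (-153/160) = 0
  disc = (9/20)² − 4·(1/8)·(-153/160) = 1089/1600 ; √disc = 33/40
  v_R = (−(9/20) + 33/40) / (2·(1/8)) = 3/2 m/s
check:
braking lasts T_s = (3/2)/4 = 0.3750 s
robot covers v_R·T_r = 1.5000·0.1000 = 0.1500 m before braking
robot under decel: 1.5000²/(2·4.0000) = 0.2812 m
person approaches 1.4000·(0.1000+0.3750) = 0.6650 m
residual clearance needed = 0.2000+0.0100+0.1000 = 0.3100 m
sum ≈ 0.1500+0.2812+0.6650+0.3100 ≈ 1.4062 m = S ✓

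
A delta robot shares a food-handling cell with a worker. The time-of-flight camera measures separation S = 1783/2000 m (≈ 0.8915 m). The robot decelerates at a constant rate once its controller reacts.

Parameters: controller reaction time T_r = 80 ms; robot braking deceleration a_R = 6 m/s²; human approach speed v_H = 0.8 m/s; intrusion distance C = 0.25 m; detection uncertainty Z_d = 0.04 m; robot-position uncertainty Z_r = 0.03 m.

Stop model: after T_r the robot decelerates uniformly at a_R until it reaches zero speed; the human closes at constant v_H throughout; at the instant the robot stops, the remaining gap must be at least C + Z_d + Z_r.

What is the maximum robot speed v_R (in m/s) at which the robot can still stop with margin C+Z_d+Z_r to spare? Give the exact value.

quadratic (1/12)·v² + (16/75)·v + (-203/400) = 0
  disc = (16/75)² − 4·(1/12)·(-203/400) = 19321/90000 ; √disc = 139/300
  v_R = (−(16/75) + 139/300) / (2·(1/12)) = 3/2 m/s
check:
braking lasts T_s = (3/2)/6 = 0.2500 s
robot covers v_R·T_r = 1.5000·0.0800 = 0.1200 m before braking
robot under decel: 1.5000²/(2·6.0000) = 0.1875 m
human closes 0.8000·0.3300 = 0.2640 m
residual clearance needed = 0.2500+0.0400+0.0300 = 0.3200 m
sum ≈ 0.1200+0.1875+0.2640+0.3200 ≈ 0.8915 m = S ✓

v_R_max = 3/2 m/s = 1.5000 m/s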